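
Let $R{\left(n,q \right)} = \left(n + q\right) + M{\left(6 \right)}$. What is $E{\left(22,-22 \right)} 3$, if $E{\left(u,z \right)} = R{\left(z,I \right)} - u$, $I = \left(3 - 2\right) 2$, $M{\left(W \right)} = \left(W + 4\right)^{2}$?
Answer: $174$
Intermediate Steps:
$M{\left(W \right)} = \left(4 + W\right)^{2}$
$I = 2$ ($I = 1 \cdot 2 = 2$)
$R{\left(n,q \right)} = 100 + n + q$ ($R{\left(n,q \right)} = \left(n + q\right) + \left(4 + 6\right)^{2} = \left(n + q\right) + 10^{2} = \left(n + q\right) + 100 = 100 + n + q$)
$E{\left(u,z \right)} = 102 + z - u$ ($E{\left(u,z \right)} = \left(100 + z + 2\right) - u = \left(102 + z\right) - u = 102 + z - u$)
$E{\left(22,-22 \right)} 3 = \left(102 - 22 - 22\right) 3 = 58 \cdot 3 = 174$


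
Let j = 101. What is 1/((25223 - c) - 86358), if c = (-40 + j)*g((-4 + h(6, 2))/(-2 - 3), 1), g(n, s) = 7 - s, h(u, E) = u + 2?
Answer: -1/61501 ≈ -1.6260e-5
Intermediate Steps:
h(u, E) = 2 + u
c = 366 (c = (-40 + 101)*(7 - 1*1) = 61*(7 - 1) = 61*6 = 366)
1/((25223 - c) - 86358) = 1/((25223 - 1*366) - 86358) = 1/((25223 - 366) - 86358) = 1/(24857 - 86358) = 1/(-61501) = -1/61501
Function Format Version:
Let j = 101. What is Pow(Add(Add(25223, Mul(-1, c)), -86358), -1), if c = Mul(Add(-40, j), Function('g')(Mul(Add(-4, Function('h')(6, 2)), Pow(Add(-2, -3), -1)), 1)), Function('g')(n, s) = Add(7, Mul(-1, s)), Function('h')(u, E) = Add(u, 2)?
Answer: Rational(-1, 61501) ≈ -1.6260e-5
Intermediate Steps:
Function('h')(u, E) = Add(2, u)
c = 366 (c = Mul(Add(-40, 101), Add(7, Mul(-1, 1))) = Mul(61, Add(7, -1)) = Mul(61, 6) = 366)
Pow(Add(Add(25223, Mul(-1, c)), -86358), -1) = Pow(Add(Add(25223, Mul(-1, 366)), -86358), -1) = Pow(Add(Add(25223, -366), -86358), -1) = Pow(Add(24857, -86358), -1) = Pow(-61501, -1) = Rational(-1, 61501)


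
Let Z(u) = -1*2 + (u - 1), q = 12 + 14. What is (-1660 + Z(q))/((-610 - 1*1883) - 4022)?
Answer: 1637/6515 ≈ 0.25127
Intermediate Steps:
q = 26
Z(u) = -3 + u (Z(u) = -2 + (-1 + u) = -3 + u)
(-1660 + Z(q))/((-610 - 1*1883) - 4022) = (-1660 + (-3 + 26))/((-610 - 1*1883) - 4022) = (-1660 + 23)/((-610 - 1883) - 4022) = -1637/(-2493 - 4022) = -1637/(-6515) = -1637*(-1/6515) = 1637/6515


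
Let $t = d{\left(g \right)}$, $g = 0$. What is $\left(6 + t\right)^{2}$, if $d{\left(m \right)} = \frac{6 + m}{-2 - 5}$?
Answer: $\frac{1296}{49} \approx 26.449$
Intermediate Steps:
$d{\left(m \right)} = - \frac{6}{7} - \frac{m}{7}$ ($d{\left(m \right)} = \frac{6 + m}{-7} = \left(6 + m\right) \left(- \frac{1}{7}\right) = - \frac{6}{7} - \frac{m}{7}$)
$t = - \frac{6}{7}$ ($t = - \frac{6}{7} - 0 = - \frac{6}{7} + 0 = - \frac{6}{7} \approx -0.85714$)
$\left(6 + t\right)^{2} = \left(6 - \frac{6}{7}\right)^{2} = \left(\frac{36}{7}\right)^{2} = \frac{1296}{49}$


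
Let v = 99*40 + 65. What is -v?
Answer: -4025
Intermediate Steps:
v = 4025 (v = 3960 + 65 = 4025)
-v = -1*4025 = -4025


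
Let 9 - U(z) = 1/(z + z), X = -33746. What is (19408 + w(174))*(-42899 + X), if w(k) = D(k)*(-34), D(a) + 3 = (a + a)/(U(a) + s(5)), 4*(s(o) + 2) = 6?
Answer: -4106143513430/2957 ≈ -1.3886e+9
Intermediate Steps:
s(o) = -½ (s(o) = -2 + (¼)*6 = -2 + 3/2 = -½)
U(z) = 9 - 1/(2*z) (U(z) = 9 - 1/(z + z) = 9 - 1/(2*z))
D(a) = -3 + 2*a/(17/2 - 1/(2*a)) (D(a) = -3 + (a + a)/((9 - 1/(2*a)) - ½) = -3 + (2*a)/(17/2 - 1/(2*a)) = -3 + 2*a/(17/2 - 1/(2*a)))
w(k) = -34*(3 - 51*k + 4*k²)/(-1 + 17*k) (w(k) = ((3 - 51*k + 4*k²)/(-1 + 17*k))*(-34) = -34*(3 - 51*k + 4*k²)/(-1 + 17*k))
(19408 + w(174))*(-42899 + X) = (19408 + 34*(-3 - 4*174² + 51*174)/(-1 + 17*174))*(-42899 - 33746) = (19408 + 34*(-3 - 4*30276 + 8874)/(-1 + 2958))*(-76645) = (19408 + 34*(-3 - 121104 + 8874)/2957)*(-76645) = (19408 + 34*(1/2957)*(-112233))*(-76645) = (19408 - 3815922/2957)*(-76645) = (53573534/2957)*(-76645) = -4106143513430/2957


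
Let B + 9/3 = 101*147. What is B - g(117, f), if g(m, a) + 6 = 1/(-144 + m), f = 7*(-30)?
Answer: 400951/27 ≈ 14850.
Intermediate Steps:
f = -210
B = 14844 (B = -3 + 101*147 = -3 + 14847 = 14844)
g(m, a) = -6 + 1/(-144 + m)
B - g(117, f) = 14844 - (865 - 6*117)/(-144 + 117) = 14844 - (865 - 702)/(-27) = 14844 - (-1)*163/27 = 14844 - 1*(-163/27) = 14844 + 163/27 = 400951/27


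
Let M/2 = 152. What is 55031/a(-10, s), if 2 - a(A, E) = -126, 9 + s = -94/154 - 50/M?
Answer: 55031/128 ≈ 429.93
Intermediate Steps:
M = 304 (M = 2*152 = 304)
s = -114405/11704 (s = -9 + (-94/154 - 50/304) = -9 + (-94*1/154 - 50*1/304) = -9 + (-47/77 - 25/152) = -9 - 9069/11704 = -114405/11704 ≈ -9.7749)
a(A, E) = 128 (a(A, E) = 2 - 1*(-126) = 2 + 126 = 128)
55031/a(-10, s) = 55031/128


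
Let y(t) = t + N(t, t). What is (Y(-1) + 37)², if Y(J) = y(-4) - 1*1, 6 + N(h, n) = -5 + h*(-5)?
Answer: 1681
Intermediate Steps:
N(h, n) = -11 - 5*h (N(h, n) = -6 + (-5 + h*(-5)) = -6 + (-5 - 5*h) = -11 - 5*h)
y(t) = -11 - 4*t (y(t) = t + (-11 - 5*t) = -11 - 4*t)
Y(J) = 4 (Y(J) = (-11 - 4*(-4)) - 1*1 = (-11 + 16) - 1 = 5 - 1 = 4)
(Y(-1) + 37)² = (4 + 37)² = 41² = 1681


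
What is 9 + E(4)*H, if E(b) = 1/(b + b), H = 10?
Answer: 41/4 ≈ 10.250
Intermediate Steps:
E(b) = 1/(2*b)
9 + E(4)*H = 9 + ((½)/4)*10 = 9 + ((½)*(¼))*10 = 9 + (⅛)*10 = 9 + 5/4 = 41/4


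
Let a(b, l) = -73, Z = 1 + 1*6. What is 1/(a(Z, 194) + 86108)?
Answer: 1/86035 ≈ 1.1623e-5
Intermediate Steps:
Z = 7 (Z = 1 + 6 = 7)
1/(a(Z, 194) + 86108) = 1/(-73 + 86108) = 1/86035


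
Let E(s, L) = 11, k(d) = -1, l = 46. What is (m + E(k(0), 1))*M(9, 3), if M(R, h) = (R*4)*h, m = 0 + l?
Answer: 6156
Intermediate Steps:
m = 46 (m = 0 + 46 = 46)
M(R, h) = 4*R*h (M(R, h) = (4*R)*h = 4*R*h)
(m + E(k(0), 1))*M(9, 3) = (46 + 11)*(4*9*3) = 57*108 = 6156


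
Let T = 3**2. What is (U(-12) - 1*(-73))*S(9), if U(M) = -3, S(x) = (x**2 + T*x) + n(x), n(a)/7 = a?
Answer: 15750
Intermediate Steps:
n(a) = 7*a
T = 9
S(x) = x**2 + 16*x (S(x) = (x**2 + 9*x) + 7*x = x**2 + 16*x)
(U(-12) - 1*(-73))*S(9) = (-3 - 1*(-73))*(9*(16 + 9)) = (-3 + 73)*(9*25) = 70*225 = 15750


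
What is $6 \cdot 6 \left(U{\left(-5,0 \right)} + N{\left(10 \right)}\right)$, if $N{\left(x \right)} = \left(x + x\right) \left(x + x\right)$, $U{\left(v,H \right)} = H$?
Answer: $14400$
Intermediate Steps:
$N{\left(x \right)} = 4 x^{2}$ ($N{\left(x \right)} = 2 x 2 x = 4 x^{2}$)
$6 \cdot 6 \left(U{\left(-5,0 \right)} + N{\left(10 \right)}\right) = 6 \cdot 6 \left(0 + 4 \cdot 10^{2}\right) = 36 \left(0 + 4 \cdot 100\right) = 36 \left(0 + 400\right) = 36 \cdot 400 = 14400$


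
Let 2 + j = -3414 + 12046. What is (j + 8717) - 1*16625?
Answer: 722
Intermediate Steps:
j = 8630 (j = -2 + (-3414 + 12046) = -2 + 8632 = 8630)
(j + 8717) - 1*16625 = (8630 + 8717) - 1*16625 = 17347 - 16625 = 722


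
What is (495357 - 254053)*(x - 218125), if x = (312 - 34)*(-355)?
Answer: -76448726760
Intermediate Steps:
x = -98690 (x = 278*(-355) = -98690)
(495357 - 254053)*(x - 218125) = (495357 - 254053)*(-98690 - 218125) = 241304*(-316815) = -76448726760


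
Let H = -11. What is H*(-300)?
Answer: 3300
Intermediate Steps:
H*(-300) = -11*(-300) = 3300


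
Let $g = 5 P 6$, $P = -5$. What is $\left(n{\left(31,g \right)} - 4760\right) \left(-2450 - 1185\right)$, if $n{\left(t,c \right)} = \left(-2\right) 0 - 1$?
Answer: $17306235$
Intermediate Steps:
$g = -150$ ($g = 5 \left(-5\right) 6 = \left(-25\right) 6 = -150$)
$n{\left(t,c \right)} = -1$ ($n{\left(t,c \right)} = 0 - 1 = -1$)
$\left(n{\left(31,g \right)} - 4760\right) \left(-2450 - 1185\right) = \left(-1 - 4760\right) \left(-2450 - 1185\right) = \left(-4761\right) \left(-3635\right) = 17306235$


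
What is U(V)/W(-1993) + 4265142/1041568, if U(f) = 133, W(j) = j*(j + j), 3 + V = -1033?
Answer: 8470711140115/2068579566416 ≈ 4.0949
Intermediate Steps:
V = -1036 (V = -3 - 1033 = -1036)
W(j) = 2*j**2 (W(j) = j*(2*j) = 2*j**2)
U(V)/W(-1993) + 4265142/1041568 = 133/((2*(-1993)**2)) + 4265142/1041568 = 133/((2*3972049)) + 4265142*(1/1041568) = 133/7944098 + 2132571/520784 = 8470711140115/2068579566416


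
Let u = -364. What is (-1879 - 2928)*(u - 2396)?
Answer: 13267320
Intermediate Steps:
(-1879 - 2928)*(u - 2396) = (-1879 - 2928)*(-364 - 2396) = -4807*(-2760) = 13267320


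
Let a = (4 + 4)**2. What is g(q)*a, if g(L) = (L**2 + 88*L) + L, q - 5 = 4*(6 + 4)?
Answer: 385920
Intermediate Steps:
q = 45 (q = 5 + 4*(6 + 4) = 5 + 4*10 = 5 + 40 = 45)
a = 64 (a = 8**2 = 64)
g(L) = L**2 + 89*L
g(q)*a = (45*(89 + 45))*64 = (45*134)*64 = 6030*64 = 385920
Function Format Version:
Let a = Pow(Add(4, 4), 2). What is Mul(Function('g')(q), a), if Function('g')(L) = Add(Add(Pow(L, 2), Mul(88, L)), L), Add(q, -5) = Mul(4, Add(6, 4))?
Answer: 385920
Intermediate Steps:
q = 45 (q = Add(5, Mul(4, Add(6, 4))) = Add(5, Mul(4, 10)) = Add(5, 40) = 45)
a = 64 (a = Pow(8, 2) = 64)
Function('g')(L) = Add(Pow(L, 2), Mul(89, L))
Mul(Function('g')(q), a) = Mul(Mul(45, Add(89, 45)), 64) = Mul(Mul(45, 134), 64) = Mul(6030, 64) = 385920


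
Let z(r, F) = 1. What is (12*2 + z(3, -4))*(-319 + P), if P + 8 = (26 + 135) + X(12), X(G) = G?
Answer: -3850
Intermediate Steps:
P = 165 (P = -8 + ((26 + 135) + 12) = -8 + (161 + 12) = -8 + 173 = 165)
(12*2 + z(3, -4))*(-319 + P) = (12*2 + 1)*(-319 + 165) = (24 + 1)*(-154) = 25*(-154) = -3850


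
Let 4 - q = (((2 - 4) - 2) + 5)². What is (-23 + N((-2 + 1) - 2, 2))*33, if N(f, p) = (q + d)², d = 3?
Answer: 429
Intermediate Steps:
q = 3 (q = 4 - (((2 - 4) - 2) + 5)² = 4 - ((-2 - 2) + 5)² = 4 - (-4 + 5)² = 4 - 1*1² = 4 - 1*1 = 4 - 1 = 3)
N(f, p) = 36 (N(f, p) = (3 + 3)² = 6² = 36)
(-23 + N((-2 + 1) - 2, 2))*33 = (-23 + 36)*33 = 13*33 = 429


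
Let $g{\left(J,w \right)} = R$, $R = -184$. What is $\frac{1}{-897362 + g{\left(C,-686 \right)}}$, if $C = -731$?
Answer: $- \frac{1}{897546} \approx -1.1141 \cdot 10^{-6}$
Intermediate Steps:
$g{\left(J,w \right)} = -184$
$\frac{1}{-897362 + g{\left(C,-686 \right)}} = \frac{1}{-897362 - 184} = \frac{1}{-897546} = - \frac{1}{897546}$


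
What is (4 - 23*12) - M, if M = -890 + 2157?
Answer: -1539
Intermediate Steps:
M = 1267
(4 - 23*12) - M = (4 - 23*12) - 1*1267 = (4 - 276) - 1267 = -272 - 1267 = -1539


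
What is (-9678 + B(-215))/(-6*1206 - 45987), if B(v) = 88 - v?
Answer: 3125/17741 ≈ 0.17615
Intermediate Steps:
(-9678 + B(-215))/(-6*1206 - 45987) = (-9678 + (88 - 1*(-215)))/(-6*1206 - 45987) = (-9678 + (88 + 215))/(-7236 - 45987) = (-9678 + 303)/(-53223) = -9375*(-1/53223) = 3125/17741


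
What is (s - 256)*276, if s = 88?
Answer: -46368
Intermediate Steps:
(s - 256)*276 = (88 - 256)*276 = -168*276 = -46368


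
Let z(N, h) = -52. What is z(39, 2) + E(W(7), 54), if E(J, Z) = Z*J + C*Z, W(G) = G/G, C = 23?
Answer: 1244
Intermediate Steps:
W(G) = 1
E(J, Z) = 23*Z + J*Z (E(J, Z) = Z*J + 23*Z = J*Z + 23*Z = 23*Z + J*Z)
z(39, 2) + E(W(7), 54) = -52 + 54*(23 + 1) = -52 + 54*24 = -52 + 1296 = 1244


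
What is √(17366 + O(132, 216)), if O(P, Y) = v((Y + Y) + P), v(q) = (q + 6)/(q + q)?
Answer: 3*√17050049/94 ≈ 131.78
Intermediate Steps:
v(q) = (6 + q)/(2*q) (v(q) = (6 + q)/((2*q)) = (6 + q)*(1/(2*q)) = (6 + q)/(2*q))
O(P, Y) = (6 + P + 2*Y)/(2*(P + 2*Y)) (O(P, Y) = (6 + ((Y + Y) + P))/(2*((Y + Y) + P)) = (6 + (2*Y + P))/(2*(2*Y + P)) = (6 + (P + 2*Y))/(2*(P + 2*Y)) = (6 + P + 2*Y)/(2*(P + 2*Y)))
√(17366 + O(132, 216)) = √(17366 + (3 + 216 + (½)*132)/(132 + 2*216)) = √(17366 + (3 + 216 + 66)/(132 + 432)) = √(17366 + 285/564) = √(17366 + (1/564)*285) = √(17366 + 95/188) = √(3264903/188) = 3*√17050049/94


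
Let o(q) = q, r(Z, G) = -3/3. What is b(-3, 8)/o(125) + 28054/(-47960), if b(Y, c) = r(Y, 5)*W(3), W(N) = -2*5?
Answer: -60543/119900 ≈ -0.50495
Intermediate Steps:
W(N) = -10
r(Z, G) = -1 (r(Z, G) = -3*⅓ = -1)
b(Y, c) = 10 (b(Y, c) = -1*(-10) = 10)
b(-3, 8)/o(125) + 28054/(-47960) = 10/125 + 28054/(-47960) = 10*(1/125) + 28054*(-1/47960) = 2/25 - 14027/23980 = -60543/119900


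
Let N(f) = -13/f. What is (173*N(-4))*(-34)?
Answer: -38233/2 ≈ -19117.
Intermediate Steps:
(173*N(-4))*(-34) = (173*(-13/(-4)))*(-34) = (173*(-13*(-¼)))*(-34) = (173*(13/4))*(-34) = (2249/4)*(-34) = -38233/2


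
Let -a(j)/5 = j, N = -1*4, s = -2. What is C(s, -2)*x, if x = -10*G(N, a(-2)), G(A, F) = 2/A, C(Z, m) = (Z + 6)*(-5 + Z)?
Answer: -140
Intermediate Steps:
N = -4
C(Z, m) = (-5 + Z)*(6 + Z) (C(Z, m) = (6 + Z)*(-5 + Z) = (-5 + Z)*(6 + Z))
a(j) = -5*j
x = 5 (x = -20/(-4) = -20*(-1)/4 = -10*(-½) = 5)
C(s, -2)*x = (-30 - 2 + (-2)²)*5 = (-30 - 2 + 4)*5 = -28*5 = -140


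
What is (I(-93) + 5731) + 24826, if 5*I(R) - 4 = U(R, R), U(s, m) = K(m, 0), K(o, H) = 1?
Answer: 30558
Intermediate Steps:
U(s, m) = 1
I(R) = 1 (I(R) = 4/5 + (1/5)*1 = 4/5 + 1/5 = 1)
(I(-93) + 5731) + 24826 = (1 + 5731) + 24826 = 5732 + 24826 = 30558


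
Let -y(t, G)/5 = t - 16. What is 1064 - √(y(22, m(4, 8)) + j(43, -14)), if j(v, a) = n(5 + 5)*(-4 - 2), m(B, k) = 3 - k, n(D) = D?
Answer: 1064 - 3*I*√10 ≈ 1064.0 - 9.4868*I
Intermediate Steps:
y(t, G) = 80 - 5*t (y(t, G) = -5*(t - 16) = -5*(-16 + t) = 80 - 5*t)
j(v, a) = -60 (j(v, a) = (5 + 5)*(-4 - 2) = 10*(-6) = -60)
1064 - √(y(22, m(4, 8)) + j(43, -14)) = 1064 - √((80 - 5*22) - 60) = 1064 - √((80 - 110) - 60) = 1064 - √(-30 - 60) = 1064 - √(-90) = 1064 - 3*I*√10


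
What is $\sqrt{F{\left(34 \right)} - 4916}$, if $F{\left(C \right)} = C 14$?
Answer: $2 i \sqrt{1110} \approx 66.633 i$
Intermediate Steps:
$F{\left(C \right)} = 14 C$
$\sqrt{F{\left(34 \right)} - 4916} = \sqrt{14 \cdot 34 - 4916} = \sqrt{476 - 4916} = \sqrt{-4440} = 2 i \sqrt{1110}$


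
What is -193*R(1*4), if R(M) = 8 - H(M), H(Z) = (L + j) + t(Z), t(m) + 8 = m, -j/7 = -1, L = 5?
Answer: 0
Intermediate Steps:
j = 7 (j = -7*(-1) = 7)
t(m) = -8 + m
H(Z) = 4 + Z (H(Z) = (5 + 7) + (-8 + Z) = 12 + (-8 + Z) = 4 + Z)
R(M) = 4 - M (R(M) = 8 - (4 + M) = 8 + (-4 - M) = 4 - M)
-193*R(1*4) = -193*(4 - 4) = -193*0 = 0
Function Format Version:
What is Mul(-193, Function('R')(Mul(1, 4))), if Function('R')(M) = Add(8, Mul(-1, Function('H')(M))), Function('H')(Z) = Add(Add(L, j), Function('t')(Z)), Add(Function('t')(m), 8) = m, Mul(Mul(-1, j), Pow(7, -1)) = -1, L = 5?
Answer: 0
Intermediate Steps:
j = 7 (j = Mul(-7, -1) = 7)
Function('t')(m) = Add(-8, m)
Function('H')(Z) = Add(4, Z) (Function('H')(Z) = Add(Add(5, 7), Add(-8, Z)) = Add(12, Add(-8, Z)) = Add(4, Z))
Function('R')(M) = Add(4, Mul(-1, M)) (Function('R')(M) = Add(8, Mul(-1, Add(4, M))) = Add(8, Add(-4, Mul(-1, M))) = Add(4, Mul(-1, M)))
Mul(-193, Function('R')(Mul(1, 4))) = Mul(-193, Add(4, Mul(-1, Mul(1, 4)))) = Mul(-193, Add(4, Mul(-1, 4))) = Mul(-193, Add(4, -4)) = Mul(-193, 0) = 0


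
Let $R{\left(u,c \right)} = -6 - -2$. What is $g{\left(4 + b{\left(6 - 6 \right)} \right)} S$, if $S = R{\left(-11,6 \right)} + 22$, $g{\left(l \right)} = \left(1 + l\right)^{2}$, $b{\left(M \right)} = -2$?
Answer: $162$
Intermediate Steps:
$R{\left(u,c \right)} = -4$ ($R{\left(u,c \right)} = -6 + 2 = -4$)
$S = 18$ ($S = -4 + 22 = 18$)
$g{\left(4 + b{\left(6 - 6 \right)} \right)} S = \left(1 + \left(4 - 2\right)\right)^{2} \cdot 18 = \left(1 + 2\right)^{2} \cdot 18 = 3^{2} \cdot 18 = 9 \cdot 18 = 162$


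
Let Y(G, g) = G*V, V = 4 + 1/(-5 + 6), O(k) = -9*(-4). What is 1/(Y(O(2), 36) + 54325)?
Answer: 1/54505 ≈ 1.8347e-5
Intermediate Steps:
O(k) = 36
V = 5 (V = 4 + 1/1 = 4 + 1 = 5)
Y(G, g) = 5*G (Y(G, g) = G*5 = 5*G)
1/(Y(O(2), 36) + 54325) = 1/(5*36 + 54325) = 1/(180 + 54325) = 1/54505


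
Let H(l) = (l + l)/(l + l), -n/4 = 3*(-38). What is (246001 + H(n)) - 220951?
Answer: 25051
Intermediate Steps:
n = 456 (n = -12*(-38) = -4*(-114) = 456)
H(l) = 1 (H(l) = (2*l)/((2*l)) = (2*l)*(1/(2*l)) = 1)
(246001 + H(n)) - 220951 = (246001 + 1) - 220951 = 246002 - 220951 = 25051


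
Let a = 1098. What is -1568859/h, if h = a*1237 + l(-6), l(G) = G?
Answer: -522953/452740 ≈ -1.1551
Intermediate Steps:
h = 1358220 (h = 1098*1237 - 6 = 1358226 - 6 = 1358220)
-1568859/h = -1568859/1358220 = -1568859*1/1358220 = -522953/452740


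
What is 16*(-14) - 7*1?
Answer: -231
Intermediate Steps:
16*(-14) - 7*1 = -224 - 7 = -231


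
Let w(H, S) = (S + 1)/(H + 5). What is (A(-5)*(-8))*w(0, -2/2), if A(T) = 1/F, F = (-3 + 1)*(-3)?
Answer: 0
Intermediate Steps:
w(H, S) = (1 + S)/(5 + H)
F = 6 (F = -2*(-3) = 6)
A(T) = ⅙ (A(T) = 1/6 = ⅙)
(A(-5)*(-8))*w(0, -2/2) = ((⅙)*(-8))*((1 - 2/2)/(5 + 0)) = -4*(1 - 2*½)/(3*5) = -4*(1 - 1)/15 = -4*0/15 = -4/3*0 = 0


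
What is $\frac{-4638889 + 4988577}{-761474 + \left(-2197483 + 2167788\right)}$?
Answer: $- \frac{349688}{791169} \approx -0.44199$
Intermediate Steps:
$\frac{-4638889 + 4988577}{-761474 + \left(-2197483 + 2167788\right)} = \frac{349688}{-761474 - 29695} = \frac{349688}{-791169} = 349688 \left(- \frac{1}{791169}\right) = - \frac{349688}{791169}$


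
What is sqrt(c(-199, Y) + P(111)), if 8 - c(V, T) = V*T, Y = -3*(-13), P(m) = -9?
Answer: 4*sqrt(485) ≈ 88.091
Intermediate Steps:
Y = 39
c(V, T) = 8 - T*V (c(V, T) = 8 - V*T = 8 - T*V)
sqrt(c(-199, Y) + P(111)) = sqrt((8 - 1*39*(-199)) - 9) = sqrt((8 + 7761) - 9) = sqrt(7769 - 9) = sqrt(7760) = 4*sqrt(485)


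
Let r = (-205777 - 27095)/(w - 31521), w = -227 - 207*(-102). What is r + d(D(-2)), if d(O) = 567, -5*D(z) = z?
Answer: 3131175/5317 ≈ 588.90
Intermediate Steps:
D(z) = -z/5
w = 20887 (w = -227 + 21114 = 20887)
r = 116436/5317 (r = (-205777 - 27095)/(20887 - 31521) = -232872/(-10634) = -232872*(-1/10634) = 116436/5317 ≈ 21.899)
r + d(D(-2)) = 116436/5317 + 567 = 3131175/5317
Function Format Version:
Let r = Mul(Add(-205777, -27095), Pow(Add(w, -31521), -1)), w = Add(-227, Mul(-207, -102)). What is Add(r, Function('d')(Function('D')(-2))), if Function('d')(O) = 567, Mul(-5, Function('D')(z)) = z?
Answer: Rational(3131175, 5317) ≈ 588.90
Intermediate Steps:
Function('D')(z) = Mul(Rational(-1, 5), z)
w = 20887 (w = Add(-227, 21114) = 20887)
r = Rational(116436, 5317) (r = Mul(Add(-205777, -27095), Pow(Add(20887, -31521), -1)) = Mul(-232872, Pow(-10634, -1)) = Mul(-232872, Rational(-1, 10634)) = Rational(116436, 5317) ≈ 21.899)
Add(r, Function('d')(Function('D')(-2))) = Add(Rational(116436, 5317), 567) = Rational(3131175, 5317)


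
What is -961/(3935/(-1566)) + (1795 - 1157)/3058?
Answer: 209298829/546965 ≈ 382.65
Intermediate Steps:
-961/(3935/(-1566)) + (1795 - 1157)/3058 = -961/(3935*(-1/1566)) + 638*(1/3058) = -961/(-3935/1566) + 29/139 = -961*(-1566/3935) + 29/139 = 1504926/3935 + 29/139 = 209298829/546965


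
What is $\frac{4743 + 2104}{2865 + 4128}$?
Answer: $\frac{6847}{6993} \approx 0.97912$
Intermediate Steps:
$\frac{4743 + 2104}{2865 + 4128} = \frac{6847}{6993}$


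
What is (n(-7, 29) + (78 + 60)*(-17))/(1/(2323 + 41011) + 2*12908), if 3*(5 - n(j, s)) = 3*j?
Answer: -33713852/372903515 ≈ -0.090409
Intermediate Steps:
n(j, s) = 5 - j
(n(-7, 29) + (78 + 60)*(-17))/(1/(2323 + 41011) + 2*12908) = ((5 - 1*(-7)) + (78 + 60)*(-17))/(1/(2323 + 41011) + 2*12908) = ((5 + 7) + 138*(-17))/(1/43334 + 25816) = (12 - 2346)/(1/43334 + 25816) = -2334/1118710545/43334 = -2334*43334/1118710545 = -33713852/372903515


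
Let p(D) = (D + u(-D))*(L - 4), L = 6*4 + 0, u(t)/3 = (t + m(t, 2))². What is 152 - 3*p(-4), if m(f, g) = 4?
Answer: -11128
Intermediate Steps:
u(t) = 3*(4 + t)² (u(t) = 3*(t + 4)² = 3*(4 + t)²)
L = 24 (L = 24 + 0 = 24)
p(D) = 20*D + 60*(4 - D)² (p(D) = (D + 3*(4 - D)²)*(24 - 4) = (D + 3*(4 - D)²)*20 = 20*D + 60*(4 - D)²)
152 - 3*p(-4) = 152 - 3*(20*(-4) + 60*(-4 - 4)²) = 152 - 3*(-80 + 60*(-8)²) = 152 - 3*(-80 + 60*64) = 152 - 3*(-80 + 3840) = 152 - 3*3760 = 152 - 11280 = -11128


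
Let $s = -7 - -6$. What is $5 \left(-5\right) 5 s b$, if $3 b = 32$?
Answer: $\frac{4000}{3} \approx 1333.3$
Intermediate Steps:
$b = \frac{32}{3}$ ($b = \frac{1}{3} \cdot 32 = \frac{32}{3} \approx 10.667$)
$s = -1$ ($s = -7 + 6 = -1$)
$5 \left(-5\right) 5 s b = 5 \left(-5\right) 5 \left(-1\right) \frac{32}{3} = \left(-25\right) \left(-5\right) \frac{32}{3} = 125 \cdot \frac{32}{3} = \frac{4000}{3}$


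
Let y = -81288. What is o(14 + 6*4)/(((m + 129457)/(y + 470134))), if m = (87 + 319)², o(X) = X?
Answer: 14776148/294293 ≈ 50.209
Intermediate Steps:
m = 164836 (m = 406² = 164836)
o(14 + 6*4)/(((m + 129457)/(y + 470134))) = (14 + 6*4)/(((164836 + 129457)/(-81288 + 470134))) = (14 + 24)/((294293/388846)) = 38/((294293*(1/388846))) = 38/(294293/388846) = 38*(388846/294293) = 14776148/294293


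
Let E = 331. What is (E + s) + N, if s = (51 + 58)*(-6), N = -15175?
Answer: -15498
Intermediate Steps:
s = -654 (s = 109*(-6) = -654)
(E + s) + N = (331 - 654) - 15175 = -323 - 15175 = -15498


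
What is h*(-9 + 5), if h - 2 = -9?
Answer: 28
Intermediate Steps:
h = -7 (h = 2 - 9 = -7)
h*(-9 + 5) = -7*(-9 + 5) = -7*(-4) = 28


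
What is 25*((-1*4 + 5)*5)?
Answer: 125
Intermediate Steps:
25*((-1*4 + 5)*5) = 25*((-4 + 5)*5) = 25*(1*5) = 25*5 = 125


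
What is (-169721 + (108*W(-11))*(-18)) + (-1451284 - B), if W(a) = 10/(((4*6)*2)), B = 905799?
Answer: -2527209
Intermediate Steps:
W(a) = 5/24 (W(a) = 10/((24*2)) = 10/48 = 10*(1/48) = 5/24)
(-169721 + (108*W(-11))*(-18)) + (-1451284 - B) = (-169721 + (108*(5/24))*(-18)) + (-1451284 - 1*905799) = (-169721 + (45/2)*(-18)) + (-1451284 - 905799) = (-169721 - 405) - 2357083 = -170126 - 2357083 = -2527209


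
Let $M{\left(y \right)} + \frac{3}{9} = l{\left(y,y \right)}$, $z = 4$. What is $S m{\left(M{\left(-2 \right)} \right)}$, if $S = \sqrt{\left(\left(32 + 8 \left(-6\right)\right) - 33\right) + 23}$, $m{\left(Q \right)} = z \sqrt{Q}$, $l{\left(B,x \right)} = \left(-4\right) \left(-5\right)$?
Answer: $\frac{4 i \sqrt{4602}}{3} \approx 90.451 i$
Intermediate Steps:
$l{\left(B,x \right)} = 20$
$M{\left(y \right)} = \frac{59}{3}$ ($M{\left(y \right)} = - \frac{1}{3} + 20 = \frac{59}{3}$)
$m{\left(Q \right)} = 4 \sqrt{Q}$
$S = i \sqrt{26}$ ($S = \sqrt{\left(\left(32 - 48\right) - 33\right) + 23} = \sqrt{\left(-16 - 33\right) + 23} = \sqrt{-49 + 23} = \sqrt{-26} = i \sqrt{26} \approx 5.099 i$)
$S m{\left(M{\left(-2 \right)} \right)} = i \sqrt{26} \cdot 4 \sqrt{\frac{59}{3}} = i \sqrt{26} \cdot 4 \frac{\sqrt{177}}{3} = i \sqrt{26} \frac{4 \sqrt{177}}{3} = \frac{4 i \sqrt{4602}}{3}$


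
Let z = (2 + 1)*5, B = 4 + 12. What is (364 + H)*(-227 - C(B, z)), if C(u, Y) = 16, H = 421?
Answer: -190755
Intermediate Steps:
B = 16
z = 15 (z = 3*5 = 15)
(364 + H)*(-227 - C(B, z)) = (364 + 421)*(-227 - 1*16) = 785*(-227 - 16) = 785*(-243) = -190755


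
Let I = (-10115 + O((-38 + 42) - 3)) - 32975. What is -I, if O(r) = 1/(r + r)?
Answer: 86179/2 ≈ 43090.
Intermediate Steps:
O(r) = 1/(2*r)
I = -86179/2 (I = (-10115 + 1/(2*((-38 + 42) - 3))) - 32975 = (-10115 + 1/(2*(4 - 3))) - 32975 = (-10115 + (½)/1) - 32975 = (-10115 + (½)*1) - 32975 = (-10115 + ½) - 32975 = -20229/2 - 32975 = -86179/2 ≈ -43090.)
-I = -1*(-86179/2) = 86179/2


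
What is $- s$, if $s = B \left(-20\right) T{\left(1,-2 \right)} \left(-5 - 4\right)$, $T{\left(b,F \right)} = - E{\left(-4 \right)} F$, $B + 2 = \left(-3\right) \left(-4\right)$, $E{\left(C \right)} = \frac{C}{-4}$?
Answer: $-3600$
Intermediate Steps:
$E{\left(C \right)} = - \frac{C}{4}$ ($E{\left(C \right)} = C \left(- \frac{1}{4}\right) = - \frac{C}{4}$)
$B = 10$ ($B = -2 - -12 = -2 + 12 = 10$)
$T{\left(b,F \right)} = - F$ ($T{\left(b,F \right)} = - \frac{\left(-1\right) \left(-4\right)}{4} F = \left(-1\right) 1 F = - F$)
$s = 3600$ ($s = 10 \left(-20\right) \left(-1\right) \left(-2\right) \left(-5 - 4\right) = - 200 \cdot 2 \left(-5 - 4\right) = - 200 \cdot 2 \left(-9\right) = \left(-200\right) \left(-18\right) = 3600$)
$- s = \left(-1\right) 3600 = -3600$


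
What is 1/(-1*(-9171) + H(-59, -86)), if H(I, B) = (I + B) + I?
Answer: 1/8967 ≈ 0.00011152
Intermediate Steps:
H(I, B) = B + 2*I (H(I, B) = (B + I) + I = B + 2*I)
1/(-1*(-9171) + H(-59, -86)) = 1/(-1*(-9171) + (-86 + 2*(-59))) = 1/(9171 + (-86 - 118)) = 1/(9171 - 204) = 1/8967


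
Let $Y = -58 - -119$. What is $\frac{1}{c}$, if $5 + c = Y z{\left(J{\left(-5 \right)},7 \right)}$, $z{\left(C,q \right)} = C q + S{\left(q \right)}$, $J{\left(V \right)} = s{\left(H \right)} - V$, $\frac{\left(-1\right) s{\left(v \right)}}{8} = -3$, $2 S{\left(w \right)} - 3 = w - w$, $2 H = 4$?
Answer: $\frac{2}{24939} \approx 8.0196 \cdot 10^{-5}$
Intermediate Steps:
$H = 2$ ($H = \frac{1}{2} \cdot 4 = 2$)
$S{\left(w \right)} = \frac{3}{2}$ ($S{\left(w \right)} = \frac{3}{2} + \frac{w - w}{2} = \frac{3}{2} + \frac{1}{2} \cdot 0 = \frac{3}{2} + 0 = \frac{3}{2}$)
$s{\left(v \right)} = 24$ ($s{\left(v \right)} = \left(-8\right) \left(-3\right) = 24$)
$J{\left(V \right)} = 24 - V$
$Y = 61$ ($Y = -58 + 119 = 61$)
$z{\left(C,q \right)} = \frac{3}{2} + C q$ ($z{\left(C,q \right)} = C q + \frac{3}{2} = \frac{3}{2} + C q$)
$c = \frac{24939}{2}$ ($c = -5 + 61 \left(\frac{3}{2} + \left(24 - -5\right) 7\right) = -5 + 61 \left(\frac{3}{2} + \left(24 + 5\right) 7\right) = -5 + 61 \left(\frac{3}{2} + 29 \cdot 7\right) = -5 + 61 \left(\frac{3}{2} + 203\right) = -5 + 61 \cdot \frac{409}{2} = -5 + \frac{24949}{2} = \frac{24939}{2} \approx 12470.0$)
$\frac{1}{c} = \frac{1}{\frac{24939}{2}} = \frac{2}{24939}$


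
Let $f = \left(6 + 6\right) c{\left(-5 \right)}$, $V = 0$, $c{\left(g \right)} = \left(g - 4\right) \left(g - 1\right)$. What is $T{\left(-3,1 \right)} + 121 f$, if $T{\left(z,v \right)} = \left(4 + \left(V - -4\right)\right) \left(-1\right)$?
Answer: $78400$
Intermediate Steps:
$c{\left(g \right)} = \left(-1 + g\right) \left(-4 + g\right)$ ($c{\left(g \right)} = \left(-4 + g\right) \left(-1 + g\right) = \left(-1 + g\right) \left(-4 + g\right)$)
$f = 648$ ($f = \left(6 + 6\right) \left(4 + \left(-5\right)^{2} - -25\right) = 12 \left(4 + 25 + 25\right) = 12 \cdot 54 = 648$)
$T{\left(z,v \right)} = -8$ ($T{\left(z,v \right)} = \left(4 + \left(0 - -4\right)\right) \left(-1\right) = \left(4 + \left(0 + 4\right)\right) \left(-1\right) = \left(4 + 4\right) \left(-1\right) = 8 \left(-1\right) = -8$)
$T{\left(-3,1 \right)} + 121 f = -8 + 121 \cdot 648 = -8 + 78408 = 78400$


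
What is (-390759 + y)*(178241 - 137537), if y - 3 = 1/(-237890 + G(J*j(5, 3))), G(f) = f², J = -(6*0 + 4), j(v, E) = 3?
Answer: -1890714557483904/118873 ≈ -1.5905e+10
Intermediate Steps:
J = -4 (J = -(0 + 4) = -1*4 = -4)
y = 713237/237746 (y = 3 + 1/(-237890 + (-4*3)²) = 3 + 1/(-237890 + (-12)²) = 3 + 1/(-237890 + 144) = 3 + 1/(-237746) = 3 - 1/237746 = 713237/237746 ≈ 3.0000)
(-390759 + y)*(178241 - 137537) = (-390759 + 713237/237746)*(178241 - 137537) = -92900675977/237746*40704 = -1890714557483904/118873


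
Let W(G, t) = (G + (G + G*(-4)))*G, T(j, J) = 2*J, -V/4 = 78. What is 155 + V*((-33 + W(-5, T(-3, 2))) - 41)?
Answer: 38843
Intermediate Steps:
V = -312 (V = -4*78 = -312)
W(G, t) = -2*G² (W(G, t) = (G + (G - 4*G))*G = (G - 3*G)*G = (-2*G)*G = -2*G²)
155 + V*((-33 + W(-5, T(-3, 2))) - 41) = 155 - 312*((-33 - 2*(-5)²) - 41) = 155 - 312*((-33 - 2*25) - 41) = 155 - 312*((-33 - 50) - 41) = 155 - 312*(-83 - 41) = 155 - 312*(-124) = 155 + 38688 = 38843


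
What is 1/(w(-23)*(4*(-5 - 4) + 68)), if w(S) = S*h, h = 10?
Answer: -1/7360 ≈ -0.00013587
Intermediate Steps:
w(S) = 10*S (w(S) = S*10 = 10*S)
1/(w(-23)*(4*(-5 - 4) + 68)) = 1/((10*(-23))*(4*(-5 - 4) + 68)) = 1/(-230*(4*(-9) + 68)) = 1/(-230*(-36 + 68)) = 1/(-230*32) = 1/(-7360) = -1/7360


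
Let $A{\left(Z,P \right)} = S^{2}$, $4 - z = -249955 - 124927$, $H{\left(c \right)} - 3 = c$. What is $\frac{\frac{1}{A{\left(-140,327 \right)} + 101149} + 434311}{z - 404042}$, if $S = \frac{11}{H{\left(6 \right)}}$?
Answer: $- \frac{3558392542171}{238880647640} \approx -14.896$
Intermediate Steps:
$H{\left(c \right)} = 3 + c$
$z = 374886$ ($z = 4 - \left(-249955 - 124927\right) = 4 - -374882 = 4 + 374882 = 374886$)
$S = \frac{11}{9}$ ($S = \frac{11}{3 + 6} = \frac{11}{9} \approx 1.2222$)
$A{\left(Z,P \right)} = \frac{121}{81}$ ($A{\left(Z,P \right)} = \left(\frac{11}{9}\right)^{2} = \frac{121}{81}$)
$\frac{\frac{1}{A{\left(-140,327 \right)} + 101149} + 434311}{z - 404042} = \frac{\frac{1}{\frac{121}{81} + 101149} + 434311}{374886 - 404042} = \frac{\frac{1}{\frac{8193190}{81}} + 434311}{-29156} = \left(\frac{81}{8193190} + 434311\right) \left(- \frac{1}{29156}\right) = \frac{3558392542171}{8193190} \left(- \frac{1}{29156}\right) = - \frac{3558392542171}{238880647640}$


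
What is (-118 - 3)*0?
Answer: 0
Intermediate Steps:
(-118 - 3)*0 = -121*0 = 0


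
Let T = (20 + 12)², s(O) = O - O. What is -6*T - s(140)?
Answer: -6144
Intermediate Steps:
s(O) = 0
T = 1024 (T = 32² = 1024)
-6*T - s(140) = -6*1024 - 1*0 = -6144 + 0 = -6144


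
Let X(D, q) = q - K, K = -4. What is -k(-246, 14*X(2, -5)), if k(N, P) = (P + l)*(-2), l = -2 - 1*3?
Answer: -38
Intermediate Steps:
l = -5 (l = -2 - 3 = -5)
X(D, q) = 4 + q (X(D, q) = q - 1*(-4) = q + 4 = 4 + q)
k(N, P) = 10 - 2*P (k(N, P) = (P - 5)*(-2) = (-5 + P)*(-2) = 10 - 2*P)
-k(-246, 14*X(2, -5)) = -(10 - 28*(4 - 5)) = -(10 - 28*(-1)) = -(10 - 2*(-14)) = -(10 + 28) = -1*38 = -38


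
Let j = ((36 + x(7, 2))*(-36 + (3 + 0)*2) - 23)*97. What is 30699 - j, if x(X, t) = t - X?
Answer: 123140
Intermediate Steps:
j = -92441 (j = ((36 + (2 - 1*7))*(-36 + (3 + 0)*2) - 23)*97 = ((36 + (2 - 7))*(-36 + 3*2) - 23)*97 = ((36 - 5)*(-36 + 6) - 23)*97 = (31*(-30) - 23)*97 = (-930 - 23)*97 = -953*97 = -92441)
30699 - j = 30699 - 1*(-92441) = 30699 + 92441 = 123140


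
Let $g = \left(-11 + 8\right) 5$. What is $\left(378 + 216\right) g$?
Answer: $-8910$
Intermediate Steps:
$g = -15$ ($g = \left(-3\right) 5 = -15$)
$\left(378 + 216\right) g = \left(378 + 216\right) \left(-15\right) = 594 \left(-15\right) = -8910$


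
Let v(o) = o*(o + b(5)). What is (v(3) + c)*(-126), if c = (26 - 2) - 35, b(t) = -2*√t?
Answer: 252 + 756*√5 ≈ 1942.5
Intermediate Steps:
c = -11 (c = 24 - 35 = -11)
v(o) = o*(o - 2*√5)
(v(3) + c)*(-126) = (3*(3 - 2*√5) - 11)*(-126) = ((9 - 6*√5) - 11)*(-126) = (-2 - 6*√5)*(-126) = 252 + 756*√5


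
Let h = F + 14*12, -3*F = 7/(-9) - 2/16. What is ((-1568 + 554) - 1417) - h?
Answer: -561449/216 ≈ -2599.3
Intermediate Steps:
F = 65/216 (F = -(7/(-9) - 2/16)/3 = -(7*(-⅑) - 2*1/16)/3 = -(-7/9 - ⅛)/3 = -⅓*(-65/72) = 65/216 ≈ 0.30093)
h = 36353/216 (h = 65/216 + 14*12 = 65/216 + 168 = 36353/216 ≈ 168.30)
((-1568 + 554) - 1417) - h = ((-1568 + 554) - 1417) - 1*36353/216 = (-1014 - 1417) - 36353/216 = -2431 - 36353/216 = -561449/216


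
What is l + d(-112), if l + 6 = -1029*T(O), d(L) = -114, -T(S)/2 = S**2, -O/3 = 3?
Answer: 166578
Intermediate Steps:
O = -9 (O = -3*3 = -9)
T(S) = -2*S**2
l = 166692 (l = -6 - (-2058)*(-9)**2 = -6 - (-2058)*81 = -6 - 1029*(-162) = -6 + 166698 = 166692)
l + d(-112) = 166692 - 114 = 166578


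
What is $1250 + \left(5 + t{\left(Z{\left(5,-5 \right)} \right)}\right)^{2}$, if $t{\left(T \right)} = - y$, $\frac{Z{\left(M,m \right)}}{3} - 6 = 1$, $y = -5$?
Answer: $1350$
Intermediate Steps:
$Z{\left(M,m \right)} = 21$ ($Z{\left(M,m \right)} = 18 + 3 \cdot 1 = 18 + 3 = 21$)
$t{\left(T \right)} = 5$ ($t{\left(T \right)} = \left(-1\right) \left(-5\right) = 5$)
$1250 + \left(5 + t{\left(Z{\left(5,-5 \right)} \right)}\right)^{2} = 1250 + \left(5 + 5\right)^{2} = 1250 + 10^{2} = 1250 + 100 = 1350$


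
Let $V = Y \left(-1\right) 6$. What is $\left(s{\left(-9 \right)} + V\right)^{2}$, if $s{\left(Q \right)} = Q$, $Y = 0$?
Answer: $81$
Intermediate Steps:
$V = 0$ ($V = 0 \left(-1\right) 6 = 0 \cdot 6 = 0$)
$\left(s{\left(-9 \right)} + V\right)^{2} = \left(-9 + 0\right)^{2} = \left(-9\right)^{2} = 81$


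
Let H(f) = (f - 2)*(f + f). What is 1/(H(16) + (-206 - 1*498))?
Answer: -1/256 ≈ -0.0039063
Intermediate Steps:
H(f) = 2*f*(-2 + f) (H(f) = (-2 + f)*(2*f) = 2*f*(-2 + f))
1/(H(16) + (-206 - 1*498)) = 1/(2*16*(-2 + 16) + (-206 - 1*498)) = 1/(2*16*14 + (-206 - 498)) = 1/(448 - 704) = 1/(-256) = -1/256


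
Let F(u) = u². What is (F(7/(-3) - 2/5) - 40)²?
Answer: 53567761/50625 ≈ 1058.1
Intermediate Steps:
(F(7/(-3) - 2/5) - 40)² = ((7/(-3) - 2/5)² - 40)² = ((7*(-⅓) - 2*⅕)² - 40)² = ((-7/3 - ⅖)² - 40)² = ((-41/15)² - 40)² = (1681/225 - 40)² = (-7319/225)² = 53567761/50625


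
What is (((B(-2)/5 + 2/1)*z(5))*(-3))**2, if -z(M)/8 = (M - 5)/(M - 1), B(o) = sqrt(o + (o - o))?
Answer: 0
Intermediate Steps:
B(o) = sqrt(o) (B(o) = sqrt(o + 0) = sqrt(o))
z(M) = -8*(-5 + M)/(-1 + M) (z(M) = -8*(M - 5)/(M - 1) = -8*(-5 + M)/(-1 + M))
(((B(-2)/5 + 2/1)*z(5))*(-3))**2 = (((sqrt(-2)/5 + 2/1)*(8*(5 - 1*5)/(-1 + 5)))*(-3))**2 = ((((I*sqrt(2))*(1/5) + 2*1)*(8*(5 - 5)/4))*(-3))**2 = (((I*sqrt(2)/5 + 2)*(8*(1/4)*0))*(-3))**2 = (((2 + I*sqrt(2)/5)*0)*(-3))**2 = (0*(-3))**2 = 0**2 = 0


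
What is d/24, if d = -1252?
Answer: -313/6 ≈ -52.167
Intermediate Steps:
d/24 = -1252/24 = (1/24)*(-1252) = -313/6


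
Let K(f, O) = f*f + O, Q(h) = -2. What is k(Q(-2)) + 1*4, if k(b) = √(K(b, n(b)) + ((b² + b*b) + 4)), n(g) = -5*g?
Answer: 4 + √26 ≈ 9.0990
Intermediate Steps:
K(f, O) = O + f² (K(f, O) = f² + O = O + f²)
k(b) = √(4 - 5*b + 3*b²) (k(b) = √((-5*b + b²) + ((b² + b*b) + 4)) = √((b² - 5*b) + ((b² + b²) + 4)) = √((b² - 5*b) + (2*b² + 4)) = √((b² - 5*b) + (4 + 2*b²)) = √(4 - 5*b + 3*b²))
k(Q(-2)) + 1*4 = √(4 - 5*(-2) + 3*(-2)²) + 1*4 = √(4 + 10 + 3*4) + 4 = √(4 + 10 + 12) + 4 = √26 + 4 = 4 + √26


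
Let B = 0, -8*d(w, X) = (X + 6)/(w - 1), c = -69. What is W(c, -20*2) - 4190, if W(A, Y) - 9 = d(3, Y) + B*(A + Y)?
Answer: -33431/8 ≈ -4178.9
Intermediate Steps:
d(w, X) = -(6 + X)/(8*(-1 + w)) (d(w, X) = -(X + 6)/(8*(w - 1)) = -(6 + X)/(8*(-1 + w)))
W(A, Y) = 69/8 - Y/16 (W(A, Y) = 9 + ((-6 - Y)/(8*(-1 + 3)) + 0*(A + Y)) = 9 + ((⅛)*(-6 - Y)/2 + 0) = 9 + ((⅛)*(½)*(-6 - Y) + 0) = 9 + ((-3/8 - Y/16) + 0) = 9 + (-3/8 - Y/16) = 69/8 - Y/16)
W(c, -20*2) - 4190 = (69/8 - (-5)*2/4) - 4190 = (69/8 - 1/16*(-40)) - 4190 = (69/8 + 5/2) - 4190 = 89/8 - 4190 = -33431/8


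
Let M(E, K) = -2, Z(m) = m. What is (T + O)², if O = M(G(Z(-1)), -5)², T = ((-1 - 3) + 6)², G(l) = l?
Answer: 64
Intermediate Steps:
T = 4 (T = (-4 + 6)² = 2² = 4)
O = 4 (O = (-2)² = 4)
(T + O)² = (4 + 4)² = 8² = 64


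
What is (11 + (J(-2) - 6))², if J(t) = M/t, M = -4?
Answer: 49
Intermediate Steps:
J(t) = -4/t
(11 + (J(-2) - 6))² = (11 + (-4/(-2) - 6))² = (11 + (-4*(-½) - 6))² = (11 + (2 - 6))² = (11 - 4)² = 7² = 49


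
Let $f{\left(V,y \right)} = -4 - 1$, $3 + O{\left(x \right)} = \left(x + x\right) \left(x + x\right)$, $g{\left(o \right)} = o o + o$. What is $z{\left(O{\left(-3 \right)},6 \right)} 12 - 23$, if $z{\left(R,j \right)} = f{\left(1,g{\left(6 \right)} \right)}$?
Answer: $-83$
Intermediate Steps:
$g{\left(o \right)} = o + o^{2}$ ($g{\left(o \right)} = o^{2} + o = o + o^{2}$)
$O{\left(x \right)} = -3 + 4 x^{2}$ ($O{\left(x \right)} = -3 + \left(x + x\right) \left(x + x\right) = -3 + 2 x 2 x = -3 + 4 x^{2}$)
$f{\left(V,y \right)} = -5$
$z{\left(R,j \right)} = -5$
$z{\left(O{\left(-3 \right)},6 \right)} 12 - 23 = \left(-5\right) 12 - 23 = -60 - 23 = -83$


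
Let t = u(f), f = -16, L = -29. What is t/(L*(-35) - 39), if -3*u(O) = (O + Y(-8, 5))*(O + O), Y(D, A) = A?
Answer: -22/183 ≈ -0.12022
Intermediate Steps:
u(O) = -2*O*(5 + O)/3 (u(O) = -(O + 5)*(O + O)/3 = -(5 + O)*2*O/3 = -2*O*(5 + O)/3)
t = -352/3 (t = -2/3*(-16)*(5 - 16) = -2/3*(-16)*(-11) = -352/3 ≈ -117.33)
t/(L*(-35) - 39) = -352/(3*(-29*(-35) - 39)) = -352/(3*(1015 - 39)) = -352/3/976 = -352/3*1/976 = -22/183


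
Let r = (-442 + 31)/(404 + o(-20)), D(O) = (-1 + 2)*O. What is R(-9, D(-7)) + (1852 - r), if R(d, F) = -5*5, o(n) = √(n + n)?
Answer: 74608689/40814 - 411*I*√10/81628 ≈ 1828.0 - 0.015922*I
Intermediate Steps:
D(O) = O (D(O) = 1*O = O)
o(n) = √2*√n (o(n) = √(2*n) = √2*√n)
r = -411/(404 + 2*I*√10) (r = (-442 + 31)/(404 + √2*√(-20)) = -411/(404 + √2*(2*I*√5)) = -411/(404 + 2*I*√10) ≈ -1.0171 + 0.015922*I)
R(d, F) = -25
R(-9, D(-7)) + (1852 - r) = -25 + (1852 - (-41511/40814 + 411*I*√10/81628)) = -25 + (1852 + (41511/40814 - 411*I*√10/81628)) = -25 + (75629039/40814 - 411*I*√10/81628) = 74608689/40814 - 411*I*√10/81628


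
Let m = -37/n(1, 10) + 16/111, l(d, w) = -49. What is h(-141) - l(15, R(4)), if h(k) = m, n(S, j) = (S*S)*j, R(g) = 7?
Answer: 50443/1110 ≈ 45.444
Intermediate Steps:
n(S, j) = j*S² (n(S, j) = S²*j = j*S²)
m = -3947/1110 (m = -37/(10*1²) + 16/111 = -37/(10*1) + 16*(1/111) = -37/10 + 16/111 = -3947/1110 ≈ -3.5559)
h(k) = -3947/1110
h(-141) - l(15, R(4)) = -3947/1110 - 1*(-49) = -3947/1110 + 49 = 50443/1110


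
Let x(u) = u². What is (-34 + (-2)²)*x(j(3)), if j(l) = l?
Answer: -270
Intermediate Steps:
(-34 + (-2)²)*x(j(3)) = (-34 + (-2)²)*3² = (-34 + 4)*9 = -30*9 = -270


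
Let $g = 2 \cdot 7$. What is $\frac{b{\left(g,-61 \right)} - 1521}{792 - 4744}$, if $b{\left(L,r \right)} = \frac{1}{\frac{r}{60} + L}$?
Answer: $\frac{1184799}{3078608} \approx 0.38485$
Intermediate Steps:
$g = 14$
$b{\left(L,r \right)} = \frac{1}{L + \frac{r}{60}}$ ($b{\left(L,r \right)} = \frac{1}{r \frac{1}{60} + L} = \frac{1}{\frac{r}{60} + L} = \frac{1}{L + \frac{r}{60}}$)
$\frac{b{\left(g,-61 \right)} - 1521}{792 - 4744} = \frac{\frac{60}{-61 + 60 \cdot 14} - 1521}{792 - 4744} = \frac{\frac{60}{-61 + 840} - 1521}{-3952} = \left(\frac{60}{779} - 1521\right) \left(- \frac{1}{3952}\right) = \left(- \frac{1184799}{779}\right) \left(- \frac{1}{3952}\right) = \frac{1184799}{3078608}$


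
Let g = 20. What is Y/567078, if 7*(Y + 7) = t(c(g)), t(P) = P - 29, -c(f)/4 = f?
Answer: -79/1984773 ≈ -3.9803e-5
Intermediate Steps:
c(f) = -4*f
t(P) = -29 + P
Y = -158/7 (Y = -7 + (-29 - 4*20)/7 = -7 + (-29 - 80)/7 = -7 + (⅐)*(-109) = -7 - 109/7 = -158/7 ≈ -22.571)
Y/567078 = -158/7/567078 = -158/7*1/567078 = -79/1984773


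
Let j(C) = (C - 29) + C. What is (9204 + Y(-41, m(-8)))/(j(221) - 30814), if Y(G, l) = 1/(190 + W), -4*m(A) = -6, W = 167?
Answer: -3285829/10853157 ≈ -0.30275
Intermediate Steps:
j(C) = -29 + 2*C (j(C) = (-29 + C) + C = -29 + 2*C)
m(A) = 3/2 (m(A) = -¼*(-6) = 3/2)
Y(G, l) = 1/357 (Y(G, l) = 1/(190 + 167) = 1/357)
(9204 + Y(-41, m(-8)))/(j(221) - 30814) = (9204 + 1/357)/((-29 + 2*221) - 30814) = 3285829/(357*((-29 + 442) - 30814)) = 3285829/(357*(413 - 30814)) = (3285829/357)/(-30401) = (3285829/357)*(-1/30401) = -3285829/10853157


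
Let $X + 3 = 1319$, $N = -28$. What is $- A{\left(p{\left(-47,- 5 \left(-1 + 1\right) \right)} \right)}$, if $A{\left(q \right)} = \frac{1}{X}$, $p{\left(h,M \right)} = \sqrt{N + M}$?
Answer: $- \frac{1}{1316} \approx -0.00075988$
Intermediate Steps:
$p{\left(h,M \right)} = \sqrt{-28 + M}$
$X = 1316$ ($X = -3 + 1319 = 1316$)
$A{\left(q \right)} = \frac{1}{1316}$
$- A{\left(p{\left(-47,- 5 \left(-1 + 1\right) \right)} \right)} = \left(-1\right) \frac{1}{1316} = - \frac{1}{1316}$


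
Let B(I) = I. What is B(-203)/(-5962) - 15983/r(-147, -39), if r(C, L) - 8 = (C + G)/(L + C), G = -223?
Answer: -8861841491/5538698 ≈ -1600.0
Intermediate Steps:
r(C, L) = 8 + (-223 + C)/(C + L) (r(C, L) = 8 + (C - 223)/(L + C) = 8 + (-223 + C)/(C + L))
B(-203)/(-5962) - 15983/r(-147, -39) = -203/(-5962) - 15983*(-147 - 39)/(-223 + 8*(-39) + 9*(-147)) = -203*(-1/5962) - 15983*(-186/(-223 - 312 - 1323)) = 203/5962 - 15983/((-1/186*(-1858))) = 203/5962 - 15983/929/93 = 203/5962 - 15983*93/929 = 203/5962 - 1486419/929 = -8861841491/5538698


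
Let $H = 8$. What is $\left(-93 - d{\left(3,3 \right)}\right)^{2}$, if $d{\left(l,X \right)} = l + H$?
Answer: $10816$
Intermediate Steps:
$d{\left(l,X \right)} = 8 + l$ ($d{\left(l,X \right)} = l + 8 = 8 + l$)
$\left(-93 - d{\left(3,3 \right)}\right)^{2} = \left(-93 - \left(8 + 3\right)\right)^{2} = \left(-93 - 11\right)^{2} = \left(-104\right)^{2} = 10816$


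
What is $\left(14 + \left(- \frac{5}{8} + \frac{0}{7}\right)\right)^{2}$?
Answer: $\frac{11449}{64} \approx 178.89$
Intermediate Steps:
$\left(14 + \left(- \frac{5}{8} + \frac{0}{7}\right)\right)^{2} = \left(14 + \left(\left(-5\right) \frac{1}{8} + 0 \cdot \frac{1}{7}\right)\right)^{2} = \left(14 + \left(- \frac{5}{8} + 0\right)\right)^{2} = \left(14 - \frac{5}{8}\right)^{2} = \left(\frac{107}{8}\right)^{2} = \frac{11449}{64}$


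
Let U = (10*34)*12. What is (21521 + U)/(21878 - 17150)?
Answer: 25601/4728 ≈ 5.4148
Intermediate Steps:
U = 4080 (U = 340*12 = 4080)
(21521 + U)/(21878 - 17150) = (21521 + 4080)/(21878 - 17150) = 25601/4728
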